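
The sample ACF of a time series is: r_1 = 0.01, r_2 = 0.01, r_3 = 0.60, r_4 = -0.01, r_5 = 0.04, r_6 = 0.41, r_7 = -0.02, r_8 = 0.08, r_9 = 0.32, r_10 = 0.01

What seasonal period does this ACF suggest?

3

The largest autocorrelation is r_3 = 0.60, with weaker echoes at lags 6 (0.41) and 9 (0.32); the remaining lags stay at or below 0.08.
The dominant spike at lag 3 indicates a seasonal period of 3.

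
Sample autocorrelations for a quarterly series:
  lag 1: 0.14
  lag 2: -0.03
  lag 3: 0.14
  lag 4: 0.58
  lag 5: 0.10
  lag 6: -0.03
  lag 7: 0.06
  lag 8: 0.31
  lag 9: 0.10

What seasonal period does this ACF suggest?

4

The largest autocorrelation is r_4 = 0.58, with a weaker echo at lag 8 (0.31); the remaining lags stay at or below 0.14.
The dominant spike at lag 4 indicates a seasonal period of 4.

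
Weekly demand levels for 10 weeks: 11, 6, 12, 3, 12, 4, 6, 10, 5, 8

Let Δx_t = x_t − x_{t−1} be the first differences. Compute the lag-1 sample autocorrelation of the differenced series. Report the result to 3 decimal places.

-0.825

First differences Δx: -5, 6, -9, 9, -8, 2, 4, -5, 3
Mean of differences = -0.3333
Numerator Σ(Δx_t−Δx̄)(Δx_{t+1}−Δx̄) = -280.4444
Denominator Σ(Δx_t−Δx̄)² = 340.0000
r_1(Δx) = -280.4444 / 340.0000 = -0.825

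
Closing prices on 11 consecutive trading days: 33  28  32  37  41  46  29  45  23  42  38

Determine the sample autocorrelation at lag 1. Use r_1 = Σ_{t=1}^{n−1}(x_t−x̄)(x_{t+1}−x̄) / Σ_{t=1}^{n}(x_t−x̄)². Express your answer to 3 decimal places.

-0.378

Mean x̄ = (33 + 28 + 32 + 37 + 41 + 46 + 29 + 45 + 23 + 42 + 38)/11 = 35.8182
Numerator Σ_{t=1}^{10}(x_t−x̄)(x_{t+1}−x̄) = -209.2149
Denominator Σ(x_t−x̄)² = 553.6364
r_1 = -209.2149 / 553.6364 = -0.378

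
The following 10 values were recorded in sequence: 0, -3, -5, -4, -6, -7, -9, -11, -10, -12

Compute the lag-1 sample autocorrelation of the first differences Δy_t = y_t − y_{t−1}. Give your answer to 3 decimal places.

-0.319

First differences Δy: -3, -2, 1, -2, -1, -2, -2, 1, -2
Mean of differences = -1.3333
Numerator Σ(Δy_t−Δȳ)(Δy_{t+1}−Δȳ) = -5.1111
Denominator Σ(Δy_t−Δȳ)² = 16.0000
r_1(Δy) = -5.1111 / 16.0000 = -0.319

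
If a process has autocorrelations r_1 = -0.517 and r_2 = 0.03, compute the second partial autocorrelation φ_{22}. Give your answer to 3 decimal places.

φ_{22} = (r_2 − r_1²) / (1 − r_1²)
r_1² = (-0.517)² = 0.267289
Numerator = 0.03 − 0.2673 = -0.2373; denominator = 1 − 0.2673 = 0.7327
φ_{22} = -0.2373 / 0.7327 = -0.324

-0.324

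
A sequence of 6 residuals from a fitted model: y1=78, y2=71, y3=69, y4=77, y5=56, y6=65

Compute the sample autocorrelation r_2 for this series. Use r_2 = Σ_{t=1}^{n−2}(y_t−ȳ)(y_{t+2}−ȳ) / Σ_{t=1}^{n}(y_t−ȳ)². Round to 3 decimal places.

-0.057

Mean ȳ = (78 + 71 + 69 + 77 + 56 + 65)/6 = 69.3333
Σ(y_t−ȳ)(y_{t+2}−ȳ) = (-2.8889) + (12.7778) + (4.4444) + (-33.2222) = -18.8889
Denominator Σ(y_t−ȳ)² = 333.3333
r_2 = -18.8889 / 333.3333 = -0.057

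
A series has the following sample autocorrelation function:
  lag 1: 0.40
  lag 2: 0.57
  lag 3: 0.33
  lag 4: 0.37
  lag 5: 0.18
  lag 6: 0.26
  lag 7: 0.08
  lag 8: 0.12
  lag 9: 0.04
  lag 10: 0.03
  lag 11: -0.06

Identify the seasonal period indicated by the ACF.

The largest autocorrelation is r_2 = 0.57; the remaining lags stay at or below 0.40.
The dominant spike at lag 2 indicates a seasonal period of 2.

2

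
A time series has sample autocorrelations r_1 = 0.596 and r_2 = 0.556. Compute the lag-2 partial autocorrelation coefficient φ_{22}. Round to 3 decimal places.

0.311

φ_{22} = (r_2 − r_1²) / (1 − r_1²)
r_1² = (0.596)² = 0.355216
Numerator = 0.556 − 0.3552 = 0.2008; denominator = 1 − 0.3552 = 0.6448
φ_{22} = 0.2008 / 0.6448 = 0.311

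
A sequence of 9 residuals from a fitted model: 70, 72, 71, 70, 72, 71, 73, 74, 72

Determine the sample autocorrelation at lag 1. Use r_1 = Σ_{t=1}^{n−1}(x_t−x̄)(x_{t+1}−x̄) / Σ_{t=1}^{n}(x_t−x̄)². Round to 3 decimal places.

0.183

Mean x̄ = (70 + 72 + 71 + 70 + 72 + 71 + 73 + 74 + 72)/9 = 71.6667
Numerator Σ_{t=1}^{8}(x_t−x̄)(x_{t+1}−x̄) = 2.5556
Denominator Σ(x_t−x̄)² = 14.0000
r_1 = 2.5556 / 14.0000 = 0.183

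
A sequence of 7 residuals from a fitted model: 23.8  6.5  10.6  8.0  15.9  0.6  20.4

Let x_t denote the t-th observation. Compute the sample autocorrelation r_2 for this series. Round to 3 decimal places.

Mean x̄ = (23.8 + 6.5 + 10.6 + 8.0 + 15.9 + 0.6 + 20.4)/7 = 12.2571
Deviations from mean: 11.5429, -5.7571, -1.6571, -4.2571, 3.6429, -11.6571, 8.1429
Σ(x_t−x̄)(x_{t+2}−x̄) = (-19.1282) + (24.5090) + (-6.0367) + (49.6261) + (29.6633) = 78.6335
Denominator Σ(x_t−x̄)² = 402.7171
r_2 = 78.6335 / 402.7171 = 0.195

0.195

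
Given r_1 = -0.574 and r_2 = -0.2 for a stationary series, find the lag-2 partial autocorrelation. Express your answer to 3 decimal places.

φ_{22} = (r_2 − r_1²) / (1 − r_1²)
r_1² = (-0.574)² = 0.329476
Numerator = -0.2 − 0.3295 = -0.5295; denominator = 1 − 0.3295 = 0.6705
φ_{22} = -0.5295 / 0.6705 = -0.790

-0.790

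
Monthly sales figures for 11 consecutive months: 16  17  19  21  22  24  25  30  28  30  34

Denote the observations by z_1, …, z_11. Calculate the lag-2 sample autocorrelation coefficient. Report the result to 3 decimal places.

0.438

Mean z̄ = (16 + 17 + 19 + 21 + 22 + 24 + 25 + 30 + 28 + 30 + 34)/11 = 24.1818
Numerator Σ_{t=1}^{9}(z_t−z̄)(z_{t+2}−z̄) = 148.7521
Denominator Σ(z_t−z̄)² = 339.6364
r_2 = 148.7521 / 339.6364 = 0.438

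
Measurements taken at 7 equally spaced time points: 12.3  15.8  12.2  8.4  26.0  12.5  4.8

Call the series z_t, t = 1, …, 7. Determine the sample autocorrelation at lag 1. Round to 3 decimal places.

-0.241

Mean z̄ = (12.3 + 15.8 + 12.2 + 8.4 + 26.0 + 12.5 + 4.8)/7 = 13.1429
Deviations from mean: -0.8429, 2.6571, -0.9429, -4.7429, 12.8571, -0.6429, -8.3429
Numerator Σ_{t=1}^{6}(z_t−z̄)(z_{t+1}−z̄) = -64.1547
Denominator Σ(z_t−z̄)² = 266.4771
r_1 = -64.1547 / 266.4771 = -0.241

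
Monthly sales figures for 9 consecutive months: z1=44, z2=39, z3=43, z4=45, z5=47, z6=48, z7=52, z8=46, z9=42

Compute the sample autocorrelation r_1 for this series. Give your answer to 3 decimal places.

Mean z̄ = (44 + 39 + 43 + 45 + 47 + 48 + 52 + 46 + 42)/9 = 45.1111
Numerator Σ_{t=1}^{8}(z_t−z̄)(z_{t+1}−z̄) = 48.4321
Denominator Σ(z_t−z̄)² = 112.8889
r_1 = 48.4321 / 112.8889 = 0.429

0.429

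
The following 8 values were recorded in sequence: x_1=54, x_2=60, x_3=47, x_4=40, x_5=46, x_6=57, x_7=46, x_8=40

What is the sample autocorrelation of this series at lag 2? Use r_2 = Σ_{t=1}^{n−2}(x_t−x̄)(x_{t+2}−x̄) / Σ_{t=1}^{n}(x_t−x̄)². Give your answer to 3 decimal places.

-0.609

Mean x̄ = (54 + 60 + 47 + 40 + 46 + 57 + 46 + 40)/8 = 48.7500
Σ(x_t−x̄)(x_{t+2}−x̄) = (-9.1875) + (-98.4375) + (4.8125) + (-72.1875) + (7.5625) + (-72.1875) = -239.6250
Denominator Σ(x_t−x̄)² = 393.5000
r_2 = -239.6250 / 393.5000 = -0.609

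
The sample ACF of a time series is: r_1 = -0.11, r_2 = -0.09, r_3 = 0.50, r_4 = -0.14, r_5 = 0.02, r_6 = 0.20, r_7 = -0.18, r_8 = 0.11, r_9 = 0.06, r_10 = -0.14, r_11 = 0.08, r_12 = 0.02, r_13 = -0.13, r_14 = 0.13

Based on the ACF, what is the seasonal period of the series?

3

The largest autocorrelation is r_3 = 0.50, with a weaker echo at lag 6 (0.20); the remaining lags stay at or below 0.13.
The dominant spike at lag 3 indicates a seasonal period of 3.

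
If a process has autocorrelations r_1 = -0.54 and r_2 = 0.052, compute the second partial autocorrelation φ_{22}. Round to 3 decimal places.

φ_{22} = (r_2 − r_1²) / (1 − r_1²)
r_1² = (-0.54)² = 0.2916
Numerator = 0.052 − 0.2916 = -0.2396; denominator = 1 − 0.2916 = 0.7084
φ_{22} = -0.2396 / 0.7084 = -0.338

-0.338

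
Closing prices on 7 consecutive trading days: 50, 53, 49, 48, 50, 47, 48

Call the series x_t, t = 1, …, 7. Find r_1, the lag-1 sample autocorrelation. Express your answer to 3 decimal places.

0.100

Mean x̄ = (50 + 53 + 49 + 48 + 50 + 47 + 48)/7 = 49.2857
Deviations from mean: 0.7143, 3.7143, -0.2857, -1.2857, 0.7143, -2.2857, -1.2857
Σ(x_t−x̄)(x_{t+1}−x̄) = (2.6531) + (-1.0612) + (0.3673) + (-0.9184) + (-1.6327) + (2.9388) = 2.3469
Denominator Σ(x_t−x̄)² = 23.4286
r_1 = 2.3469 / 23.4286 = 0.100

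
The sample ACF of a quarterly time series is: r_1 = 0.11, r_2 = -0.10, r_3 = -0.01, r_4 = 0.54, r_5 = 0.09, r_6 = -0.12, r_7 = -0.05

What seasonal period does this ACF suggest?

The largest autocorrelation is r_4 = 0.54; the remaining lags stay at or below 0.11.
The dominant spike at lag 4 indicates a seasonal period of 4.

4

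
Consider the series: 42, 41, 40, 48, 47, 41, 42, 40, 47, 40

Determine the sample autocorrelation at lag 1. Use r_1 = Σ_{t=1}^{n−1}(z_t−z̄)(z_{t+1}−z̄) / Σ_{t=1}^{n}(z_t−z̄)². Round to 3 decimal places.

-0.146

Mean z̄ = (42 + 41 + 40 + 48 + 47 + 41 + 42 + 40 + 47 + 40)/10 = 42.8000
Numerator Σ_{t=1}^{9}(z_t−z̄)(z_{t+1}−z̄) = -13.6400
Denominator Σ(z_t−z̄)² = 93.6000
r_1 = -13.6400 / 93.6000 = -0.146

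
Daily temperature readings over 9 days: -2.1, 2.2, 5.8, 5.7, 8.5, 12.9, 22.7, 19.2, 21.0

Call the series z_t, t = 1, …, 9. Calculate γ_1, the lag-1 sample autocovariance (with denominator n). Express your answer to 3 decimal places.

44.128

Mean z̄ = (-2.1 + 2.2 + 5.8 + 5.7 + 8.5 + 12.9 + 22.7 + 19.2 + 21.0)/9 = 10.6556
Σ_{t=1}^{8}(z_t−z̄)(z_{t+1}−z̄) = 397.1514
γ_1 = 397.1514 / 9 = 44.128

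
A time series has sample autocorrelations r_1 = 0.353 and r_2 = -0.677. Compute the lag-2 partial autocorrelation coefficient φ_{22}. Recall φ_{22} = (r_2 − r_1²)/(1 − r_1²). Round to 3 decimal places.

-0.916

φ_{22} = (r_2 − r_1²) / (1 − r_1²)
r_1² = (0.353)² = 0.124609
Numerator = -0.677 − 0.1246 = -0.8016; denominator = 1 − 0.1246 = 0.8754
φ_{22} = -0.8016 / 0.8754 = -0.916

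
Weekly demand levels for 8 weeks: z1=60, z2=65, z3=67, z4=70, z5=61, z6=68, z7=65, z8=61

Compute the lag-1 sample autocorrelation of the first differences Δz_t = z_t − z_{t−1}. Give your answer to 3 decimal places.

-0.430

First differences Δz: 5, 2, 3, -9, 7, -3, -4
Mean of differences = 0.1429
Numerator Σ(Δz_t−Δz̄)(Δz_{t+1}−Δz̄) = -83.0204
Denominator Σ(Δz_t−Δz̄)² = 192.8571
r_1(Δz) = -83.0204 / 192.8571 = -0.430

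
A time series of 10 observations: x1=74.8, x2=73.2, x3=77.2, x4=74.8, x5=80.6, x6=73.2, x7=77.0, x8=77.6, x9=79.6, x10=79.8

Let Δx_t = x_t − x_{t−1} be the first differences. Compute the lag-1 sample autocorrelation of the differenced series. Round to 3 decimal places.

-0.784

First differences Δx: -1.6, 4.0, -2.4, 5.8, -7.4, 3.8, 0.6, 2.0, 0.2
Mean of differences = 0.5556
Numerator Σ(Δx_t−Δx̄)(Δx_{t+1}−Δx̄) = -100.9442
Denominator Σ(Δx_t−Δx̄)² = 128.7822
r_1(Δx) = -100.9442 / 128.7822 = -0.784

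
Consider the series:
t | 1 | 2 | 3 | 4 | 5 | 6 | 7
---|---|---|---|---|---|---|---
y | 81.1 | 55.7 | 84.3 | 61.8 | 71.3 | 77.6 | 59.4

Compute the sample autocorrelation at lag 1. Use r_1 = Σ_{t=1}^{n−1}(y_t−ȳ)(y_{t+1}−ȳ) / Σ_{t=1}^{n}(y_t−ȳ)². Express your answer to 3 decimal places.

Mean ȳ = (81.1 + 55.7 + 84.3 + 61.8 + 71.3 + 77.6 + 59.4)/7 = 70.1714
Deviations from mean: 10.9286, -14.4714, 14.1286, -8.3714, 1.1286, 7.4286, -10.7714
Numerator Σ_{t=1}^{6}(y_t−ȳ)(y_{t+1}−ȳ) = -561.9694
Denominator Σ(y_t−ȳ)² = 771.0343
r_1 = -561.9694 / 771.0343 = -0.729

-0.729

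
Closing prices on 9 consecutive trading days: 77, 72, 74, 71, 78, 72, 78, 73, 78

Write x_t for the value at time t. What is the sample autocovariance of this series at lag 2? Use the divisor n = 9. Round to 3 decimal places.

Mean x̄ = (77 + 72 + 74 + 71 + 78 + 72 + 78 + 73 + 78)/9 = 74.7778
Σ_{t=1}^{7}(x_t−x̄)(x_{t+2}−x̄) = 42.4568
γ_2 = 42.4568 / 9 = 4.717

4.717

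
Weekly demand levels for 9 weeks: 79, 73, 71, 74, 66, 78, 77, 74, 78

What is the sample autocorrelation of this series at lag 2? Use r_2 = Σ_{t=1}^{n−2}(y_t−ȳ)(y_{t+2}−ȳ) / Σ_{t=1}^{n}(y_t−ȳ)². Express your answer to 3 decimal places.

-0.012

Mean ȳ = (79 + 73 + 71 + 74 + 66 + 78 + 77 + 74 + 78)/9 = 74.4444
Σ(y_t−ȳ)(y_{t+2}−ȳ) = (-15.6914) + (0.6420) + (29.0864) + (-1.5802) + (-21.5802) + (-1.5802) + (9.0864) = -1.6173
Denominator Σ(y_t−ȳ)² = 138.2222
r_2 = -1.6173 / 138.2222 = -0.012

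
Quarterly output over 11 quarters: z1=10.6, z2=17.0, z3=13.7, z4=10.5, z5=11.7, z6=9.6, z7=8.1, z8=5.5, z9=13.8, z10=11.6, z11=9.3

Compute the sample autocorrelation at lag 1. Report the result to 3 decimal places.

0.170

Mean z̄ = (10.6 + 17.0 + 13.7 + 10.5 + 11.7 + 9.6 + 8.1 + 5.5 + 13.8 + 11.6 + 9.3)/11 = 11.0364
Numerator Σ_{t=1}^{10}(z_t−z̄)(z_{t+1}−z̄) = 16.2978
Denominator Σ(z_t−z̄)² = 95.8855
r_1 = 16.2978 / 95.8855 = 0.170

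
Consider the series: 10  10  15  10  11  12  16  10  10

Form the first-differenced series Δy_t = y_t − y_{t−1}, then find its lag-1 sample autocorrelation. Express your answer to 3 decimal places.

First differences Δy: 0, 5, -5, 1, 1, 4, -6, 0
Mean of differences = 0.0000
Numerator Σ(Δy_t−Δȳ)(Δy_{t+1}−Δȳ) = -49.0000
Denominator Σ(Δy_t−Δȳ)² = 104.0000
r_1(Δy) = -49.0000 / 104.0000 = -0.471

-0.471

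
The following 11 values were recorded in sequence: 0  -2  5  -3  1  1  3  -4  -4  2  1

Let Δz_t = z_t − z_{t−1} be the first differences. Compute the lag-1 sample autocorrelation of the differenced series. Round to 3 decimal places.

First differences Δz: -2, 7, -8, 4, 0, 2, -7, 0, 6, -1
Mean of differences = 0.1000
Numerator Σ(Δz_t−Δz̄)(Δz_{t+1}−Δz̄) = -122.4100
Denominator Σ(Δz_t−Δz̄)² = 222.9000
r_1(Δz) = -122.4100 / 222.9000 = -0.549

-0.549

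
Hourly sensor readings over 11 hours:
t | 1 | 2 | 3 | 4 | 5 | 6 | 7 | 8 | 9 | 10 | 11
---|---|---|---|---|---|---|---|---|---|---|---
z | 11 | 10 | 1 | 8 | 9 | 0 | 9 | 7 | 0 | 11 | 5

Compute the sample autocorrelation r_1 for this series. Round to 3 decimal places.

Mean z̄ = (11 + 10 + 1 + 8 + 9 + 0 + 9 + 7 + 0 + 11 + 5)/11 = 6.4545
Numerator Σ_{t=1}^{10}(z_t−z̄)(z_{t+1}−z̄) = -78.6612
Denominator Σ(z_t−z̄)² = 184.7273
r_1 = -78.6612 / 184.7273 = -0.426

-0.426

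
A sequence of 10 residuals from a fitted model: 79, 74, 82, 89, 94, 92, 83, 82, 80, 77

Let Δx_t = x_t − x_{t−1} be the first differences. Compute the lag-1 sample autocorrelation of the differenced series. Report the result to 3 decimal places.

First differences Δx: -5, 8, 7, 5, -2, -9, -1, -2, -3
Mean of differences = -0.2222
Numerator Σ(Δx_t−Δx̄)(Δx_{t+1}−Δx̄) = 77.2840
Denominator Σ(Δx_t−Δx̄)² = 261.5556
r_1(Δx) = 77.2840 / 261.5556 = 0.295

0.295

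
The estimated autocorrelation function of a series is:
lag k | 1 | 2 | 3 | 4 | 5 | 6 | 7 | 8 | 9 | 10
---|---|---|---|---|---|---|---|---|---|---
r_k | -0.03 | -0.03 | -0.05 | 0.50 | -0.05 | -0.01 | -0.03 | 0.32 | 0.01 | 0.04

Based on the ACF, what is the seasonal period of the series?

4

The largest autocorrelation is r_4 = 0.50, with a weaker echo at lag 8 (0.32); the remaining lags stay at or below 0.04.
The dominant spike at lag 4 indicates a seasonal period of 4.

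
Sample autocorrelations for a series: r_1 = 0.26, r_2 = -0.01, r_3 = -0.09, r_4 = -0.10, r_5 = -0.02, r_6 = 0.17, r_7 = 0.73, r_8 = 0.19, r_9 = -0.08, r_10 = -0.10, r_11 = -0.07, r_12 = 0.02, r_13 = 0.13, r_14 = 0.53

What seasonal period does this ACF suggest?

The largest autocorrelation is r_7 = 0.73, with a weaker echo at lag 14 (0.53); the remaining lags stay at or below 0.26.
The dominant spike at lag 7 indicates a seasonal period of 7.

7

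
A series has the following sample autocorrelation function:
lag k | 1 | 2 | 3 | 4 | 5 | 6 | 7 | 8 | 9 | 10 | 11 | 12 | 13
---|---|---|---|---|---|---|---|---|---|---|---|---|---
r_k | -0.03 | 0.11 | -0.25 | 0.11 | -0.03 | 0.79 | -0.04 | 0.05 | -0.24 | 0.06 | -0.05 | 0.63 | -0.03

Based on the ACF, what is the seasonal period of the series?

6

The largest autocorrelation is r_6 = 0.79, with a weaker echo at lag 12 (0.63); the remaining lags stay at or below 0.11.
The dominant spike at lag 6 indicates a seasonal period of 6.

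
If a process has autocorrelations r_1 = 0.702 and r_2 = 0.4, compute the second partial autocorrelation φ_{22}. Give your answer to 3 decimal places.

-0.183

φ_{22} = (r_2 − r_1²) / (1 − r_1²)
r_1² = (0.702)² = 0.492804
Numerator = 0.4 − 0.4928 = -0.0928; denominator = 1 − 0.4928 = 0.5072
φ_{22} = -0.0928 / 0.5072 = -0.183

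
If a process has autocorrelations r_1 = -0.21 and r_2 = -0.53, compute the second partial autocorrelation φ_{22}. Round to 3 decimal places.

-0.601

φ_{22} = (r_2 − r_1²) / (1 − r_1²)
r_1² = (-0.21)² = 0.0441
Numerator = -0.53 − 0.0441 = -0.5741; denominator = 1 − 0.0441 = 0.9559
φ_{22} = -0.5741 / 0.9559 = -0.601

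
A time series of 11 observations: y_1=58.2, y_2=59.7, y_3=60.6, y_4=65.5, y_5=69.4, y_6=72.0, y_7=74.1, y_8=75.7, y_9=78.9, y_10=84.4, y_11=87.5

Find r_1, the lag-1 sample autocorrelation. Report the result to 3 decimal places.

0.724

Mean ȳ = (58.2 + 59.7 + 60.6 + 65.5 + 69.4 + 72.0 + 74.1 + 75.7 + 78.9 + 84.4 + 87.5)/11 = 71.4545
Numerator Σ_{t=1}^{10}(y_t−ȳ)(y_{t+1}−ȳ) = 707.5225
Denominator Σ(y_t−ȳ)² = 977.1473
r_1 = 707.5225 / 977.1473 = 0.724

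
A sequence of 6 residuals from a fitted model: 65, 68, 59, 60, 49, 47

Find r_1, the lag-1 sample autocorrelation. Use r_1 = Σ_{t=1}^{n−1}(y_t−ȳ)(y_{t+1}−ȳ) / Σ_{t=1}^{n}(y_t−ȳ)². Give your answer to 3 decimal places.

0.458

Mean ȳ = (65 + 68 + 59 + 60 + 49 + 47)/6 = 58.0000
Deviations from mean: 7.0000, 10.0000, 1.0000, 2.0000, -9.0000, -11.0000
Σ(y_t−ȳ)(y_{t+1}−ȳ) = (70.0000) + (10.0000) + (2.0000) + (-18.0000) + (99.0000) = 163.0000
Denominator Σ(y_t−ȳ)² = 356.0000
r_1 = 163.0000 / 356.0000 = 0.458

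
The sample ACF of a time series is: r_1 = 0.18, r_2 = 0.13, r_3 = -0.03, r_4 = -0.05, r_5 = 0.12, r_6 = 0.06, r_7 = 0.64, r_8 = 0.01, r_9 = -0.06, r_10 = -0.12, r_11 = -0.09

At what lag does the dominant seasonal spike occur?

7

The largest autocorrelation is r_7 = 0.64; the remaining lags stay at or below 0.18.
The dominant spike at lag 7 indicates a seasonal period of 7.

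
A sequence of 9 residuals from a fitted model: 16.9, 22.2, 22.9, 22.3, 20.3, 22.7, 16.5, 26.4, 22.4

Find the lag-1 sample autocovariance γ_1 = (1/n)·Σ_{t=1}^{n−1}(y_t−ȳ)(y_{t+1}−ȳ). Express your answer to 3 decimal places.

-3.260

Mean ȳ = (16.9 + 22.2 + 22.9 + 22.3 + 20.3 + 22.7 + 16.5 + 26.4 + 22.4)/9 = 21.4000
Σ_{t=1}^{8}(y_t−ȳ)(y_{t+1}−ȳ) = -29.3400
γ_1 = -29.3400 / 9 = -3.260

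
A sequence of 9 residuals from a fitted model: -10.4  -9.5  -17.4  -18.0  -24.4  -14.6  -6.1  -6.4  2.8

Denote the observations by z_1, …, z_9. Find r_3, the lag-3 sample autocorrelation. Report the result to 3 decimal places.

-0.311

Mean z̄ = (-10.4 − 9.5 − 17.4 − 18.0 − 24.4 − 14.6 − 6.1 − 6.4 + 2.8)/9 = -11.5556
Σ(z_t−z̄)(z_{t+3}−z̄) = (-7.4469) + (-26.4025) + (17.7931) + (-35.1580) + (-66.2202) + (-43.7047) = -161.1393
Denominator Σ(z_t−z̄)² = 517.9222
r_3 = -161.1393 / 517.9222 = -0.311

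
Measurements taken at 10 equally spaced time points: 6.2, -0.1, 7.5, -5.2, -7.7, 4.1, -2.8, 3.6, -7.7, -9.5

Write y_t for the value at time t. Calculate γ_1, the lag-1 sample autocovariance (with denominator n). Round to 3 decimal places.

Mean ȳ = (6.2 − 0.1 + 7.5 − 5.2 − 7.7 + 4.1 − 2.8 + 3.6 − 7.7 − 9.5)/10 = -1.1600
Σ_{t=1}^{9}(y_t−ȳ)(y_{t+1}−ȳ) = -19.0036
γ_1 = -19.0036 / 10 = -1.900

-1.900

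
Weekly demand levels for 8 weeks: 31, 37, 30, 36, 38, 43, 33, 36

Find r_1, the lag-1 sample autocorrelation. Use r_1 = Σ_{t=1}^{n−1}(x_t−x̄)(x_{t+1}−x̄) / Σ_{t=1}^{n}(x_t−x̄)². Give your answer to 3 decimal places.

-0.145

Mean x̄ = (31 + 37 + 30 + 36 + 38 + 43 + 33 + 36)/8 = 35.5000
Deviations from mean: -4.5000, 1.5000, -5.5000, 0.5000, 2.5000, 7.5000, -2.5000, 0.5000
Σ(x_t−x̄)(x_{t+1}−x̄) = (-6.7500) + (-8.2500) + (-2.7500) + (1.2500) + (18.7500) + (-18.7500) + (-1.2500) = -17.7500
Denominator Σ(x_t−x̄)² = 122.0000
r_1 = -17.7500 / 122.0000 = -0.145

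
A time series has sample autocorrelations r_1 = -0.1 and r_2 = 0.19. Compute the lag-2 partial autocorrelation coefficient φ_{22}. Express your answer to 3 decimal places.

φ_{22} = (r_2 − r_1²) / (1 − r_1²)
r_1² = (-0.1)² = 0.01
Numerator = 0.19 − 0.0100 = 0.1800; denominator = 1 − 0.0100 = 0.9900
φ_{22} = 0.1800 / 0.9900 = 0.182

0.182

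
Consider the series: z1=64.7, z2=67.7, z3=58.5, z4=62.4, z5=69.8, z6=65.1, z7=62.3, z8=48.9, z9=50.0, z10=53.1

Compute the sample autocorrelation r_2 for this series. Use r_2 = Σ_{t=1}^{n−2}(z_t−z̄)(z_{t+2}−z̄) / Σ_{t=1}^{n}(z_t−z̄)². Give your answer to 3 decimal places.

Mean z̄ = (64.7 + 67.7 + 58.5 + 62.4 + 69.8 + 65.1 + 62.3 + 48.9 + 50.0 + 53.1)/10 = 60.2500
Numerator Σ_{t=1}^{8}(z_t−z̄)(z_{t+2}−z̄) = 26.6150
Denominator Σ(z_t−z̄)² = 486.9250
r_2 = 26.6150 / 486.9250 = 0.055

0.055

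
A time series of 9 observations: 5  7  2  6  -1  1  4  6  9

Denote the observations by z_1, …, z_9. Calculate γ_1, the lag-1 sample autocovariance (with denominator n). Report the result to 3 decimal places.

Mean z̄ = (5 + 7 + 2 + 6 − 1 + 1 + 4 + 6 + 9)/9 = 4.3333
Σ_{t=1}^{8}(z_t−z̄)(z_{t+1}−z̄) = 8.8889
γ_1 = 8.8889 / 9 = 0.988

0.988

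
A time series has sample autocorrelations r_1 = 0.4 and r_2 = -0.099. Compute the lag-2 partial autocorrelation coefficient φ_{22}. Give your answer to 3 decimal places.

φ_{22} = (r_2 − r_1²) / (1 − r_1²)
r_1² = (0.4)² = 0.16
Numerator = -0.099 − 0.1600 = -0.2590; denominator = 1 − 0.1600 = 0.8400
φ_{22} = -0.2590 / 0.8400 = -0.308

-0.308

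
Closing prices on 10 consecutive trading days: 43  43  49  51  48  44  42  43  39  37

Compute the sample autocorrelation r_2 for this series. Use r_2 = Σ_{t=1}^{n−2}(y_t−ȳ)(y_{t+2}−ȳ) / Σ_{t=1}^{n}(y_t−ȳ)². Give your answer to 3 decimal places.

Mean ȳ = (43 + 43 + 49 + 51 + 48 + 44 + 42 + 43 + 39 + 37)/10 = 43.9000
Numerator Σ_{t=1}^{8}(y_t−ȳ)(y_{t+2}−ȳ) = 18.2800
Denominator Σ(y_t−ȳ)² = 170.9000
r_2 = 18.2800 / 170.9000 = 0.107

0.107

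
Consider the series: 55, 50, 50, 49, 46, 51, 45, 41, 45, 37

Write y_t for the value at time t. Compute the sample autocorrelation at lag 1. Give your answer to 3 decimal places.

Mean ȳ = (55 + 50 + 50 + 49 + 46 + 51 + 45 + 41 + 45 + 37)/10 = 46.9000
Numerator Σ_{t=1}^{9}(y_t−ȳ)(y_{t+1}−ȳ) = 69.0900
Denominator Σ(y_t−ȳ)² = 246.9000
r_1 = 69.0900 / 246.9000 = 0.280

0.280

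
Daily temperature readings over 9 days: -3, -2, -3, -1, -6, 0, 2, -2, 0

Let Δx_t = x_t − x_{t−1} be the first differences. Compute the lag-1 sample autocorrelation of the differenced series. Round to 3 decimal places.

-0.525

First differences Δx: 1, -1, 2, -5, 6, 2, -4, 2
Mean of differences = 0.3750
Numerator Σ(Δx_t−Δx̄)(Δx_{t+1}−Δx̄) = -47.1406
Denominator Σ(Δx_t−Δx̄)² = 89.8750
r_1(Δx) = -47.1406 / 89.8750 = -0.525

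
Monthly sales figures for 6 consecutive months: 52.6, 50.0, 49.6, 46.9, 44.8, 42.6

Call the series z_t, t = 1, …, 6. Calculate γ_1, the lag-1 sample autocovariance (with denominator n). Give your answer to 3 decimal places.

5.200

Mean z̄ = (52.6 + 50.0 + 49.6 + 46.9 + 44.8 + 42.6)/6 = 47.7500
Deviations: 4.8500, 2.2500, 1.8500, -0.8500, -2.9500, -5.1500
Σ_{t=1}^{5}(z_t−z̄)(z_{t+1}−z̄) = 31.2025
γ_1 = 31.2025 / 6 = 5.200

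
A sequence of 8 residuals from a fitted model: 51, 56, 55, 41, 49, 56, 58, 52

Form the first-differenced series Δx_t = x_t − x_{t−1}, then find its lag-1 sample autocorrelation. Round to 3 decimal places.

-0.121

First differences Δx: 5, -1, -14, 8, 7, 2, -6
Mean of differences = 0.1429
Numerator Σ(Δx_t−Δx̄)(Δx_{t+1}−Δx̄) = -45.3061
Denominator Σ(Δx_t−Δx̄)² = 374.8571
r_1(Δx) = -45.3061 / 374.8571 = -0.121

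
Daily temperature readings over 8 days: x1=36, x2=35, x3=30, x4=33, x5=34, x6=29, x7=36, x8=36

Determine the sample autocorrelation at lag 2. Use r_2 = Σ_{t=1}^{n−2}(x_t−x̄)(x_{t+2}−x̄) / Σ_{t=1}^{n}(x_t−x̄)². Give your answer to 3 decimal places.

Mean x̄ = (36 + 35 + 30 + 33 + 34 + 29 + 36 + 36)/8 = 33.6250
Σ(x_t−x̄)(x_{t+2}−x̄) = (-8.6094) + (-0.8594) + (-1.3594) + (2.8906) + (0.8906) + (-10.9844) = -18.0313
Denominator Σ(x_t−x̄)² = 53.8750
r_2 = -18.0313 / 53.8750 = -0.335

-0.335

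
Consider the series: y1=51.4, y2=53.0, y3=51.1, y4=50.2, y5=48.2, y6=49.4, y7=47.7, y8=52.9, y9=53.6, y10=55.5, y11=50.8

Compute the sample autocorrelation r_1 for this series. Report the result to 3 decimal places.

Mean ȳ = (51.4 + 53.0 + 51.1 + 50.2 + 48.2 + 49.4 + 47.7 + 52.9 + 53.6 + 55.5 + 50.8)/11 = 51.2545
Numerator Σ_{t=1}^{10}(y_t−ȳ)(y_{t+1}−ȳ) = 21.6634
Denominator Σ(y_t−ȳ)² = 56.0473
r_1 = 21.6634 / 56.0473 = 0.387

0.387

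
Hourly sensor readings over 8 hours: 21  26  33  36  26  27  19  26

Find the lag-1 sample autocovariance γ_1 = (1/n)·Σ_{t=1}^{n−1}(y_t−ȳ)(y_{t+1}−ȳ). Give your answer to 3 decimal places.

6.773

Mean ȳ = (21 + 26 + 33 + 36 + 26 + 27 + 19 + 26)/8 = 26.7500
Σ_{t=1}^{7}(y_t−ȳ)(y_{t+1}−ȳ) = 54.1875
γ_1 = 54.1875 / 8 = 6.773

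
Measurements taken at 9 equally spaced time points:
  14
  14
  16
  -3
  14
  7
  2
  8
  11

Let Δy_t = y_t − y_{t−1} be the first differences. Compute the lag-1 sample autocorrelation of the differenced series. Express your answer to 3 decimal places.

-0.595

First differences Δy: 0, 2, -19, 17, -7, -5, 6, 3
Mean of differences = -0.3750
Numerator Σ(Δy_t−Δȳ)(Δy_{t+1}−Δȳ) = -459.3906
Denominator Σ(Δy_t−Δȳ)² = 771.8750
r_1(Δy) = -459.3906 / 771.8750 = -0.595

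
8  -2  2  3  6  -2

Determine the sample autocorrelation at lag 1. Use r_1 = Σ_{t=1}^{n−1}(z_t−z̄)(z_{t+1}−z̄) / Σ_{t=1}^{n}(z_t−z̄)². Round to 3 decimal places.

Mean z̄ = (8 − 2 + 2 + 3 + 6 − 2)/6 = 2.5000
Deviations from mean: 5.5000, -4.5000, -0.5000, 0.5000, 3.5000, -4.5000
Numerator Σ_{t=1}^{5}(z_t−z̄)(z_{t+1}−z̄) = -36.7500
Denominator Σ(z_t−z̄)² = 83.5000
r_1 = -36.7500 / 83.5000 = -0.440

-0.440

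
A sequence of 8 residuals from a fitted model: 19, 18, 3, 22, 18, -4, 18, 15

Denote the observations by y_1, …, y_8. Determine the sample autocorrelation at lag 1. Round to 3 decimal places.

Mean ȳ = (19 + 18 + 3 + 22 + 18 − 4 + 18 + 15)/8 = 13.6250
Deviations from mean: 5.3750, 4.3750, -10.6250, 8.3750, 4.3750, -17.6250, 4.3750, 1.3750
Numerator Σ_{t=1}^{7}(y_t−ȳ)(y_{t+1}−ȳ) = -223.5156
Denominator Σ(y_t−ȳ)² = 581.8750
r_1 = -223.5156 / 581.8750 = -0.384

-0.384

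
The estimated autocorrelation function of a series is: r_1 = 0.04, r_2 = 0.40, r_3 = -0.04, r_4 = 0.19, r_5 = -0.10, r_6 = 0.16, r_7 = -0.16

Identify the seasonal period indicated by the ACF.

2

The largest autocorrelation is r_2 = 0.40, with weaker echoes at lags 4 (0.19) and 6 (0.16); the remaining lags stay at or below 0.04.
The dominant spike at lag 2 indicates a seasonal period of 2.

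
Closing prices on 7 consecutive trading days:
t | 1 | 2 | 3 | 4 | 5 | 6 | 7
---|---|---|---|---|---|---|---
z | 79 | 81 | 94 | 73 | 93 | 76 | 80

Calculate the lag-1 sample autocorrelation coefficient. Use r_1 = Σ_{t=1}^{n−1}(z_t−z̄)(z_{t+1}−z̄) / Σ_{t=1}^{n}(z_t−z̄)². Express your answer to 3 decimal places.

Mean z̄ = (79 + 81 + 94 + 73 + 93 + 76 + 80)/7 = 82.2857
Deviations from mean: -3.2857, -1.2857, 11.7143, -9.2857, 10.7143, -6.2857, -2.2857
Σ(z_t−z̄)(z_{t+1}−z̄) = (4.2245) + (-15.0612) + (-108.7755) + (-99.4898) + (-67.3469) + (14.3673) = -272.0816
Denominator Σ(z_t−z̄)² = 395.4286
r_1 = -272.0816 / 395.4286 = -0.688

-0.688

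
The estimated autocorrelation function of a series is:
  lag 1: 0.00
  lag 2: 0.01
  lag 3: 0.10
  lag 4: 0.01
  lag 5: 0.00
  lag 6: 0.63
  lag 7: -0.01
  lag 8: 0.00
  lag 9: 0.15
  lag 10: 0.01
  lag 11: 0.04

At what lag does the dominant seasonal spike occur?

The largest autocorrelation is r_6 = 0.63; the remaining lags stay at or below 0.15.
The dominant spike at lag 6 indicates a seasonal period of 6.

6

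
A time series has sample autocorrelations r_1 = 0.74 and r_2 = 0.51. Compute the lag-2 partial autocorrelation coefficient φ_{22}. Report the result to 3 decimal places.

-0.083

φ_{22} = (r_2 − r_1²) / (1 − r_1²)
r_1² = (0.74)² = 0.5476
Numerator = 0.51 − 0.5476 = -0.0376; denominator = 1 − 0.5476 = 0.4524
φ_{22} = -0.0376 / 0.4524 = -0.083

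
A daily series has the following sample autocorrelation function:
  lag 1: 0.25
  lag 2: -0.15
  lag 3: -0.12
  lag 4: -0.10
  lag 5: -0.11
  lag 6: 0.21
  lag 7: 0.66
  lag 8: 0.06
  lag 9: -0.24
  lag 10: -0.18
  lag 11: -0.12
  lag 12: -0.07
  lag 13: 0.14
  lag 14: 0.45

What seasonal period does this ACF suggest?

7

The largest autocorrelation is r_7 = 0.66, with a weaker echo at lag 14 (0.45); the remaining lags stay at or below 0.25.
The dominant spike at lag 7 indicates a seasonal period of 7.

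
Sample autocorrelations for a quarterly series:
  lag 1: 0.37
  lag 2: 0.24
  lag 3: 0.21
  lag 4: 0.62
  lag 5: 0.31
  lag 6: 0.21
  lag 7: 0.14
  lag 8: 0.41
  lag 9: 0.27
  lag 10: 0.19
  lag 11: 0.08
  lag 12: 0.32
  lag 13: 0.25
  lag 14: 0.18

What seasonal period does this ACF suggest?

The largest autocorrelation is r_4 = 0.62, with a weaker echo at lag 8 (0.41); the remaining lags stay at or below 0.37. The elevated value at lag 1 (0.37), dropping to 0.24 at lag 2, reflects decaying short-term dependence rather than seasonality.
The dominant spike at lag 4 indicates a seasonal period of 4.

4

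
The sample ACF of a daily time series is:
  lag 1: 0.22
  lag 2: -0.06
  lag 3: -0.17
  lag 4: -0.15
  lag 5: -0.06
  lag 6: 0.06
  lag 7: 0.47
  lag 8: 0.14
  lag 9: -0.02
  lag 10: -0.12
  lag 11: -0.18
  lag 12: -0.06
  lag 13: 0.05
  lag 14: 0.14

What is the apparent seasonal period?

7

The largest autocorrelation is r_7 = 0.47; the remaining lags stay at or below 0.22.
The dominant spike at lag 7 indicates a seasonal period of 7.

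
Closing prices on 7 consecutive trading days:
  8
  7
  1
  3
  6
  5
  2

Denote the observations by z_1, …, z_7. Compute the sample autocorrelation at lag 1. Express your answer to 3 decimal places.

Mean z̄ = (8 + 7 + 1 + 3 + 6 + 5 + 2)/7 = 4.5714
Σ(z_t−z̄)(z_{t+1}−z̄) = (8.3265) + (-8.6735) + (5.6122) + (-2.2449) + (0.6122) + (-1.1020) = 2.5306
Denominator Σ(z_t−z̄)² = 41.7143
r_1 = 2.5306 / 41.7143 = 0.061

0.061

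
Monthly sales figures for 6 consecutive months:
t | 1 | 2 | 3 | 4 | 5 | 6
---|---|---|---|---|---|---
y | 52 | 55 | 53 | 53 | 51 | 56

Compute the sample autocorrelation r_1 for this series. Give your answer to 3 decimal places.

-0.468

Mean ȳ = (52 + 55 + 53 + 53 + 51 + 56)/6 = 53.3333
Deviations from mean: -1.3333, 1.6667, -0.3333, -0.3333, -2.3333, 2.6667
Σ(y_t−ȳ)(y_{t+1}−ȳ) = (-2.2222) + (-0.5556) + (0.1111) + (0.7778) + (-6.2222) = -8.1111
Denominator Σ(y_t−ȳ)² = 17.3333
r_1 = -8.1111 / 17.3333 = -0.468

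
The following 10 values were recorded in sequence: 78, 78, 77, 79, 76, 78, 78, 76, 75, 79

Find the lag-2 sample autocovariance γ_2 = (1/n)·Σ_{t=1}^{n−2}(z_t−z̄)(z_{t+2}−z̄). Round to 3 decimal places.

-0.312

Mean z̄ = (78 + 78 + 77 + 79 + 76 + 78 + 78 + 76 + 75 + 79)/10 = 77.4000
Σ_{t=1}^{8}(z_t−z̄)(z_{t+2}−z̄) = -3.1200
γ_2 = -3.1200 / 10 = -0.312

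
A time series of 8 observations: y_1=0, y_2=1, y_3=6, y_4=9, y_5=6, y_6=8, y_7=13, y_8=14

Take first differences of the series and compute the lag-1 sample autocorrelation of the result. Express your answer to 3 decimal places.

First differences Δy: 1, 5, 3, -3, 2, 5, 1
Mean of differences = 2.0000
Numerator Σ(Δy_t−Δȳ)(Δy_{t+1}−Δȳ) = -8.0000
Denominator Σ(Δy_t−Δȳ)² = 46.0000
r_1(Δy) = -8.0000 / 46.0000 = -0.174

-0.174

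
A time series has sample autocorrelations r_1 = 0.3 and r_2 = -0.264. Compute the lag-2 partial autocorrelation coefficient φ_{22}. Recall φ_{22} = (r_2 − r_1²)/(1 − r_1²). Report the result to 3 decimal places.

-0.389

φ_{22} = (r_2 − r_1²) / (1 − r_1²)
r_1² = (0.3)² = 0.09
Numerator = -0.264 − 0.0900 = -0.3540; denominator = 1 − 0.0900 = 0.9100
φ_{22} = -0.3540 / 0.9100 = -0.389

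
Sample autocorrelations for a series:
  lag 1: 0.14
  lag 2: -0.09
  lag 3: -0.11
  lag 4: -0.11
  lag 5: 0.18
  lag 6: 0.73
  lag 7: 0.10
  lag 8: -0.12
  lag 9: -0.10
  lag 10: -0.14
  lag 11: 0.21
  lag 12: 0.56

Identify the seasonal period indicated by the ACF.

6

The largest autocorrelation is r_6 = 0.73, with a weaker echo at lag 12 (0.56); the remaining lags stay at or below 0.21.
The dominant spike at lag 6 indicates a seasonal period of 6.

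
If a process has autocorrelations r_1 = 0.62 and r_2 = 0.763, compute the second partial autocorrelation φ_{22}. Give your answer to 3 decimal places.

0.615

φ_{22} = (r_2 − r_1²) / (1 − r_1²)
r_1² = (0.62)² = 0.3844
Numerator = 0.763 − 0.3844 = 0.3786; denominator = 1 − 0.3844 = 0.6156
φ_{22} = 0.3786 / 0.6156 = 0.615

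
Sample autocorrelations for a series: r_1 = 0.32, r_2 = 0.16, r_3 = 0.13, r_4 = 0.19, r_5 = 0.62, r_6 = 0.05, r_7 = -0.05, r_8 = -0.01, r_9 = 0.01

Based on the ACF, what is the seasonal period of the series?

The largest autocorrelation is r_5 = 0.62; the remaining lags stay at or below 0.32. The elevated value at lag 1 (0.32), dropping to 0.16 at lag 2, reflects decaying short-term dependence rather than seasonality.
The dominant spike at lag 5 indicates a seasonal period of 5.

5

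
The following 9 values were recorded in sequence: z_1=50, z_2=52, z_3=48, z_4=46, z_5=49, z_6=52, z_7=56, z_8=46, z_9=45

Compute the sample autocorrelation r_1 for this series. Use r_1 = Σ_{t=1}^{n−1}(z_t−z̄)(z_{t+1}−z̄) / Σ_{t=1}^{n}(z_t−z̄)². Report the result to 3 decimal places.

0.126

Mean z̄ = (50 + 52 + 48 + 46 + 49 + 52 + 56 + 46 + 45)/9 = 49.3333
Numerator Σ_{t=1}^{8}(z_t−z̄)(z_{t+1}−z̄) = 12.8889
Denominator Σ(z_t−z̄)² = 102.0000
r_1 = 12.8889 / 102.0000 = 0.126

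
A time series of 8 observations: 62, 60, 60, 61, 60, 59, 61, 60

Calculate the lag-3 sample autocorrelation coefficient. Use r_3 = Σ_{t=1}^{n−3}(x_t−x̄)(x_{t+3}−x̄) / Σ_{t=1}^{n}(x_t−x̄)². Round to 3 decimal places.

Mean x̄ = (62 + 60 + 60 + 61 + 60 + 59 + 61 + 60)/8 = 60.3750
Deviations from mean: 1.6250, -0.3750, -0.3750, 0.6250, -0.3750, -1.3750, 0.6250, -0.3750
Σ(x_t−x̄)(x_{t+3}−x̄) = (1.0156) + (0.1406) + (0.5156) + (0.3906) + (0.1406) = 2.2031
Denominator Σ(x_t−x̄)² = 5.8750
r_3 = 2.2031 / 5.8750 = 0.375

0.375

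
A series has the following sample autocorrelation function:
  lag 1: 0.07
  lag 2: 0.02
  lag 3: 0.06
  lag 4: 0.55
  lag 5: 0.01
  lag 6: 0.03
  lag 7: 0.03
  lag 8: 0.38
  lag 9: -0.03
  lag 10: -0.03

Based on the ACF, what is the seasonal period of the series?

The largest autocorrelation is r_4 = 0.55, with a weaker echo at lag 8 (0.38); the remaining lags stay at or below 0.07.
The dominant spike at lag 4 indicates a seasonal period of 4.

4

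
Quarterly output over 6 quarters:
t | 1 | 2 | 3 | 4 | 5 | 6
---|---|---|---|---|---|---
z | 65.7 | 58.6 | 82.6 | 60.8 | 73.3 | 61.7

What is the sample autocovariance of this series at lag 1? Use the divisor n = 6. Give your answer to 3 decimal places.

-48.359

Mean z̄ = (65.7 + 58.6 + 82.6 + 60.8 + 73.3 + 61.7)/6 = 67.1167
Σ_{t=1}^{5}(z_t−z̄)(z_{t+1}−z̄) = -290.1553
γ_1 = -290.1553 / 6 = -48.359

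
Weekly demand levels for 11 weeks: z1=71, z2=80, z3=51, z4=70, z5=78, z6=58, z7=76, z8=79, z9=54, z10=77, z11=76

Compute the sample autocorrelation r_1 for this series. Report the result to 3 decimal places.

Mean z̄ = (71 + 80 + 51 + 70 + 78 + 58 + 76 + 79 + 54 + 77 + 76)/11 = 70.0000
Numerator Σ_{t=1}^{10}(z_t−z̄)(z_{t+1}−z̄) = -508.0000
Denominator Σ(z_t−z̄)² = 1128.0000
r_1 = -508.0000 / 1128.0000 = -0.450

-0.450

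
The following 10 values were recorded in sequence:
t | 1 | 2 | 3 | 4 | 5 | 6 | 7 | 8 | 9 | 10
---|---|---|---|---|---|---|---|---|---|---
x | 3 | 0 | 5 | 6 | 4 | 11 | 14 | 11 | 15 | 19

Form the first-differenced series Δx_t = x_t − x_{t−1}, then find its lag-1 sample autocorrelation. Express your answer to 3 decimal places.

-0.364

First differences Δx: -3, 5, 1, -2, 7, 3, -3, 4, 4
Mean of differences = 1.7778
Numerator Σ(Δx_t−Δx̄)(Δx_{t+1}−Δx̄) = -39.8272
Denominator Σ(Δx_t−Δx̄)² = 109.5556
r_1(Δx) = -39.8272 / 109.5556 = -0.364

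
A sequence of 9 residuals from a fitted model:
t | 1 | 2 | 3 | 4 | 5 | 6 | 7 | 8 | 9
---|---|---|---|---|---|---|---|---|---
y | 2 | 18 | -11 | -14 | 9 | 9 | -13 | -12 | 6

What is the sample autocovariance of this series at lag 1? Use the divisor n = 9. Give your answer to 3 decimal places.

-10.642

Mean ȳ = (2 + 18 − 11 − 14 + 9 + 9 − 13 − 12 + 6)/9 = -0.6667
Σ_{t=1}^{8}(y_t−ȳ)(y_{t+1}−ȳ) = -95.7778
γ_1 = -95.7778 / 9 = -10.642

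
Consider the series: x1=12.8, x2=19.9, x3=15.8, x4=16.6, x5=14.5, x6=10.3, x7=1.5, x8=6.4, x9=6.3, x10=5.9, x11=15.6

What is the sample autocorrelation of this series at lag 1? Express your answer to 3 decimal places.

Mean x̄ = (12.8 + 19.9 + 15.8 + 16.6 + 14.5 + 10.3 + 1.5 + 6.4 + 6.3 + 5.9 + 15.6)/11 = 11.4182
Numerator Σ_{t=1}^{10}(x_t−x̄)(x_{t+1}−x̄) = 175.8279
Denominator Σ(x_t−x̄)² = 328.3364
r_1 = 175.8279 / 328.3364 = 0.536

0.536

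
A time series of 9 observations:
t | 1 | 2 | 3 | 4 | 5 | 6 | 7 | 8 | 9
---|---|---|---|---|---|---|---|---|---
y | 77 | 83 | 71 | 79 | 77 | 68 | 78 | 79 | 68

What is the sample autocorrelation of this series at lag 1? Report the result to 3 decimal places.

Mean ȳ = (77 + 83 + 71 + 79 + 77 + 68 + 78 + 79 + 68)/9 = 75.5556
Numerator Σ_{t=1}^{8}(y_t−ȳ)(y_{t+1}−ȳ) = -80.8642
Denominator Σ(y_t−ȳ)² = 224.2222
r_1 = -80.8642 / 224.2222 = -0.361

-0.361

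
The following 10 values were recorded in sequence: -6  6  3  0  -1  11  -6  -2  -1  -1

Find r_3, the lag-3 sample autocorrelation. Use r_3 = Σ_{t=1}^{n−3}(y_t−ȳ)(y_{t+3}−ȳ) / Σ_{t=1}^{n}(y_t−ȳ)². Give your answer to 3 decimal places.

0.092

Mean ȳ = (-6 + 6 + 3 + 0 − 1 + 11 − 6 − 2 − 1 − 1)/10 = 0.3000
Σ(y_t−ȳ)(y_{t+3}−ȳ) = (1.8900) + (-7.4100) + (28.8900) + (1.8900) + (2.9900) + (-13.9100) + (8.1900) = 22.5300
Denominator Σ(y_t−ȳ)² = 244.1000
r_3 = 22.5300 / 244.1000 = 0.092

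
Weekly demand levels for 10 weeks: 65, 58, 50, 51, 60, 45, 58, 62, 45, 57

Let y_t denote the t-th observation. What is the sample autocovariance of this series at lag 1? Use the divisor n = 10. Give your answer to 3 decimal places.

-13.291

Mean ȳ = (65 + 58 + 50 + 51 + 60 + 45 + 58 + 62 + 45 + 57)/10 = 55.1000
Σ_{t=1}^{9}(y_t−ȳ)(y_{t+1}−ȳ) = -132.9100
γ_1 = -132.9100 / 10 = -13.291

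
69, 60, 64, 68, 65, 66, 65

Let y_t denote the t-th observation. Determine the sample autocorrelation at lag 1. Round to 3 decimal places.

Mean ȳ = (69 + 60 + 64 + 68 + 65 + 66 + 65)/7 = 65.2857
Deviations from mean: 3.7143, -5.2857, -1.2857, 2.7143, -0.2857, 0.7143, -0.2857
Numerator Σ_{t=1}^{6}(y_t−ȳ)(y_{t+1}−ȳ) = -17.5102
Denominator Σ(y_t−ȳ)² = 51.4286
r_1 = -17.5102 / 51.4286 = -0.340

-0.340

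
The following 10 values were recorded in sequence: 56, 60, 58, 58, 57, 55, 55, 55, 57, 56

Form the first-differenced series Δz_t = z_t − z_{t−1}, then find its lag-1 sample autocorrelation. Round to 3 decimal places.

-0.267

First differences Δz: 4, -2, 0, -1, -2, 0, 0, 2, -1
Mean of differences = 0.0000
Numerator Σ(Δz_t−Δz̄)(Δz_{t+1}−Δz̄) = -8.0000
Denominator Σ(Δz_t−Δz̄)² = 30.0000
r_1(Δz) = -8.0000 / 30.0000 = -0.267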